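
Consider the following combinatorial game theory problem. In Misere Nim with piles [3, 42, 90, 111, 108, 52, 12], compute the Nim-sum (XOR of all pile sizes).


We need the XOR (exclusive or) of all pile sizes.
After XOR-ing pile 1 (size 3): 0 XOR 3 = 3
After XOR-ing pile 2 (size 42): 3 XOR 42 = 41
After XOR-ing pile 3 (size 90): 41 XOR 90 = 115
After XOR-ing pile 4 (size 111): 115 XOR 111 = 28
After XOR-ing pile 5 (size 108): 28 XOR 108 = 112
After XOR-ing pile 6 (size 52): 112 XOR 52 = 68
After XOR-ing pile 7 (size 12): 68 XOR 12 = 72
The Nim-value of this position is 72.

72


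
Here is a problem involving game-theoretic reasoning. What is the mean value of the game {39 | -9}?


Game = {39 | -9}, a switch {a | b} with numbers a > b.
Its thermograph has left wall a - t and right wall b + t, which meet at t = (a - b)/2, where both equal (a + b)/2. So the mast (mean value) is at (a + b)/2.
Mean = (39 + (-9))/2 = 30/2 = 15

15


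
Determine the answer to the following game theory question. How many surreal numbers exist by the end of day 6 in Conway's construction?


Day 0: {|} = 0 is born. Count = 1.
Day n: the number of surreal numbers born by day n is 2^(n+1) - 1.
By day 0: 2^1 - 1 = 1
By day 1: 2^2 - 1 = 3
By day 2: 2^3 - 1 = 7
By day 3: 2^4 - 1 = 15
By day 4: 2^5 - 1 = 31
By day 5: 2^6 - 1 = 63
By day 6: 2^7 - 1 = 127
By day 6: 127 surreal numbers.

127


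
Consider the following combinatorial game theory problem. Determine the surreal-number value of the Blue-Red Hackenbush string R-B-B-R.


Edges (from ground): R-B-B-R
By Berlekamp's sign-expansion rule, a Blue-Red Hackenbush stalk has the value of the surreal number whose sign sequence is the edge sequence with B -> + and R -> -.
Sign sequence: -++-
Trace the sign expansion in the surreal number tree, starting from 0:
Edge 1: R (sign -) -> bounds (-inf, 0), value = -1
Edge 2: B (sign +) -> bounds (-1, 0), value = -1/2
Edge 3: B (sign +) -> bounds (-1/2, 0), value = -1/4
Edge 4: R (sign -) -> bounds (-1/2, -1/4), value = -3/8
Game value = -3/8

-3/8


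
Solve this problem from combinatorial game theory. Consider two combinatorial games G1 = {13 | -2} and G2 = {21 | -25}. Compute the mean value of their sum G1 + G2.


G1 = {13 | -2}, G2 = {21 | -25}
Each is a switch {a | b} with numbers a > b; its mean value is (a + b)/2, and mean value is additive over game sums: m(G1 + G2) = m(G1) + m(G2).
Mean of G1 = (13 + (-2))/2 = 11/2 = 11/2
Mean of G2 = (21 + (-25))/2 = -4/2 = -2
Mean of G1 + G2 = 11/2 + -2 = 7/2

7/2


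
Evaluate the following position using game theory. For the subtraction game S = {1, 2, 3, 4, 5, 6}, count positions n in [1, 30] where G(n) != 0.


Subtraction set S = {1, 2, 3, 4, 5, 6}, so G(n) = n mod 7.
G(n) = 0 when n is a multiple of 7.
Multiples of 7 in [1, 30]: 4
N-positions (nonzero Grundy) = 30 - 4 = 26

26


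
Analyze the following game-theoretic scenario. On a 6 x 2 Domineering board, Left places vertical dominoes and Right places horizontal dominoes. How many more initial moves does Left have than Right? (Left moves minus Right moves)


Board is 6 x 2 (rows x cols).
Left (vertical) placements: (rows-1) * cols = 5 * 2 = 10
Right (horizontal) placements: rows * (cols-1) = 6 * 1 = 6
Advantage = Left - Right = 10 - 6 = 4

4


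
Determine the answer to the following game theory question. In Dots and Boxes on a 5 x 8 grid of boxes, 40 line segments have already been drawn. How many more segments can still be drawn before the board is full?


Grid: 5 x 8 boxes, i.e. 6 rows and 9 columns of dots.
Horizontal edges: (rows + 1) * cols = 6 * 8 = 48
Vertical edges: rows * (cols + 1) = 5 * 9 = 45
Total edges: 48 + 45 = 93
Edges drawn: 40
Remaining: 93 - 40 = 53

53


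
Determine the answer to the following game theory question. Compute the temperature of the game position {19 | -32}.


The game is {19 | -32}, a switch {a | b} with numbers a > b.
Cooling {a | b} by t gives {a - t | b + t}, which stops being hot when a - t = b + t, i.e. at t = (a - b)/2. So the temperature of a switch is (a - b)/2.
Temperature = (Left option - Right option) / 2
= (19 - (-32)) / 2
= 51 / 2
= 51/2

51/2


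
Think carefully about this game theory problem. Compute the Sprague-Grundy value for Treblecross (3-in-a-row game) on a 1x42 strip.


Treblecross: place X on empty cells; 3-in-a-row wins.
Playing within two cells of an existing X lets the opponent win at once, so sensible play treats the cells i-2..i+2 around each X as dead. The player left with no safe cell loses, so this is a normal-play take-away game on strips of safe cells.
Placing X at cell i (0-indexed) of a strip of k safe cells leaves independent strips of sizes max(0, i-2) and max(0, k-i-3). Hence G(k) = mex{ G(max(0,i-2)) XOR G(max(0,k-i-3)) : 0 <= i < k }, with G(0) = 0.
G(1): splits (0,0):0^0=0 -> mex({0}) = 1
G(2): splits (0,0):0^0=0 -> mex({0}) = 1
G(3): splits (0,0):0^0=0 -> mex({0}) = 1
G(4): splits (0,1):0^1=1 (0,0):0^0=0 -> mex({0, 1}) = 2
G(5): splits (0,2):0^1=1 (0,1):0^1=1 (0,0):0^0=0 -> mex({0, 1}) = 2
G(6) = mex({1}) = 0
G(7) = mex({0, 1, 2}) = 3
G(8) = mex({0, 1, 2}) = 3
G(9) = mex({0, 2}) = 1
G(10) = mex({0, 2, 3}) = 1
G(11) = mex({0, 3}) = 1
G(12) = mex({1, 3}) = 0
G(13) = mex({0, 1, 2, 3}) = 4
G(14) = mex({0, 1, 2}) = 3
G(15) = mex({0, 1, 2}) = 3
G(16) = mex({0, 1, 2, 4}) = 3
G(17) = mex({0, 1, 3, 4}) = 2
G(18) = mex({0, 1, 3, 4}) = 2
G(19) = mex({0, 1, 3, 5}) = 2
G(20) = mex({0, 1, 2, 3, 5}) = 4
G(21) = mex({0, 1, 2, 3, 5}) = 4
G(22) = mex({1, 2, 6}) = 0
G(23) = mex({0, 1, 2, 3, 4, 6}) = 5
G(24) = mex({0, 1, 2, 3, 4}) = 5
G(25) = mex({0, 1, 3, 4, 7}) = 2
G(26) = mex({0, 1, 3, 4, 5, 7}) = 2
G(27) = mex({0, 1, 3, 5}) = 2
G(28) = mex({0, 1, 2, 5}) = 3
G(29) = mex({0, 1, 2, 4, 5, 6}) = 3
G(30) = mex({1, 2, 4, 6}) = 0
G(31) = mex({0, 1, 2, 3, 4, 6}) = 5
G(32) = mex({1, 2, 3, 4, 7}) = 0
G(33) = mex({0, 3, 7}) = 1
G(34) = mex({0, 2, 3, 5, 7}) = 1
G(35) = mex({0, 2, 3, 5, 6}) = 1
G(36) = mex({0, 1, 2, 5, 6}) = 3
G(37) = mex({0, 1, 2, 4, 5, 6}) = 3
G(38) = mex({0, 1, 2, 4}) = 3
G(39) = mex({0, 1, 2, 3, 4, 7}) = 5
G(40) = mex({0, 1, 2, 3, 4, 5, 7}) = 6
G(41) = mex({0, 1, 2, 3, 5, 7}) = 4
G(42) = mex({0, 1, 2, 3, 5, 6, 7}) = 4
Therefore G(42) = 4.

4


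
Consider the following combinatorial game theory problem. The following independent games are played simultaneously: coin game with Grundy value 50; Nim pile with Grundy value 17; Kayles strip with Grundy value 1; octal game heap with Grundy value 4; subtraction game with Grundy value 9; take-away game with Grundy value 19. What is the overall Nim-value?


By the Sprague-Grundy theorem, the Grundy value of a sum of games is the XOR of individual Grundy values.
coin game: Grundy value = 50. Running XOR: 0 XOR 50 = 50
Nim pile: Grundy value = 17. Running XOR: 50 XOR 17 = 35
Kayles strip: Grundy value = 1. Running XOR: 35 XOR 1 = 34
octal game heap: Grundy value = 4. Running XOR: 34 XOR 4 = 38
subtraction game: Grundy value = 9. Running XOR: 38 XOR 9 = 47
take-away game: Grundy value = 19. Running XOR: 47 XOR 19 = 60
The combined Grundy value is 60.

60


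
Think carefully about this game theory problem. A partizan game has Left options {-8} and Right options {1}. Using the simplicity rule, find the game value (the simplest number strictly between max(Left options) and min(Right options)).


Left options: {-8}, max = -8
Right options: {1}, min = 1
All options are numbers and max(Left) < min(Right), so by the simplicity theorem the value is the simplest (earliest-born) number strictly between -8 and 1.
Integers -7 through 0 all lie strictly between -8 and 1.
Among integers, the simplest (lowest birthday = smallest |n|; 0 is born on day 0, +-n on day n) is 0.
No non-integer in the interval can be simpler: if x is a non-integer in the interval, then floor(x) or ceil(x) also lies in the interval (the interval contains an integer), and both are proper prefixes of x's sign expansion, i.e. born earlier. So the game value is 0.
Game value = 0

0


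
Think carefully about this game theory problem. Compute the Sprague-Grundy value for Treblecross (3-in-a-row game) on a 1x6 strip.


Treblecross: place X on empty cells; 3-in-a-row wins.
Playing within two cells of an existing X lets the opponent win at once, so sensible play treats the cells i-2..i+2 around each X as dead. The player left with no safe cell loses, so this is a normal-play take-away game on strips of safe cells.
Placing X at cell i (0-indexed) of a strip of k safe cells leaves independent strips of sizes max(0, i-2) and max(0, k-i-3). Hence G(k) = mex{ G(max(0,i-2)) XOR G(max(0,k-i-3)) : 0 <= i < k }, with G(0) = 0.
G(1): splits (0,0):0^0=0 -> mex({0}) = 1
G(2): splits (0,0):0^0=0 -> mex({0}) = 1
G(3): splits (0,0):0^0=0 -> mex({0}) = 1
G(4): splits (0,1):0^1=1 (0,0):0^0=0 -> mex({0, 1}) = 2
G(5): splits (0,2):0^1=1 (0,1):0^1=1 (0,0):0^0=0 -> mex({0, 1}) = 2
G(6) = mex({1}) = 0
Therefore G(6) = 0.

0


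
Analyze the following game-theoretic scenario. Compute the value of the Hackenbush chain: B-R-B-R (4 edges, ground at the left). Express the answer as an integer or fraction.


Edges (from ground): B-R-B-R
By Berlekamp's sign-expansion rule, a Blue-Red Hackenbush stalk has the value of the surreal number whose sign sequence is the edge sequence with B -> + and R -> -.
Sign sequence: +-+-
Trace the sign expansion in the surreal number tree, starting from 0:
Edge 1: B (sign +) -> bounds (0, +inf), value = 1
Edge 2: R (sign -) -> bounds (0, 1), value = 1/2
Edge 3: B (sign +) -> bounds (1/2, 1), value = 3/4
Edge 4: R (sign -) -> bounds (1/2, 3/4), value = 5/8
Game value = 5/8

5/8


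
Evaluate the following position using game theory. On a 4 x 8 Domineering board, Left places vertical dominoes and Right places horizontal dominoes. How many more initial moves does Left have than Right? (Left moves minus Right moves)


Board is 4 x 8 (rows x cols).
Left (vertical) placements: (rows-1) * cols = 3 * 8 = 24
Right (horizontal) placements: rows * (cols-1) = 4 * 7 = 28
Advantage = Left - Right = 24 - 28 = -4

-4


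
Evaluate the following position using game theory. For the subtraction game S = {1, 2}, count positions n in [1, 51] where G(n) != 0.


Subtraction set S = {1, 2}, so G(n) = n mod 3.
G(n) = 0 when n is a multiple of 3.
Multiples of 3 in [1, 51]: 17
N-positions (nonzero Grundy) = 51 - 17 = 34

34


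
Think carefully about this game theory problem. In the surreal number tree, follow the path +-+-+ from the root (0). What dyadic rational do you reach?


Sign expansion: +-+-+
Rule: track bounds (lo, hi), initially (-inf, +inf). On '+', the current value becomes lo and we move to the simplest number in (value, hi): value + 1 if hi = +inf, otherwise the midpoint (value + hi)/2. On '-', the current value becomes hi and we move to value - 1 if lo = -inf, otherwise the midpoint (lo + value)/2.
Start at 0.
Step 1: sign = +, move right. Bounds: (0, +inf). Value = 1
Step 2: sign = -, move left. Bounds: (0, 1). Value = 1/2
Step 3: sign = +, move right. Bounds: (1/2, 1). Value = 3/4
Step 4: sign = -, move left. Bounds: (1/2, 3/4). Value = 5/8
Step 5: sign = +, move right. Bounds: (5/8, 3/4). Value = 11/16
The surreal number with sign expansion +-+-+ is 11/16.

11/16


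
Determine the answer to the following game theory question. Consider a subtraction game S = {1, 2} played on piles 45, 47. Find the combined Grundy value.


Subtraction set: {1, 2}
For this subtraction set, G(n) = n mod 3 (period = max + 1 = 3).
Pile 1 (size 45): G(45) = 45 mod 3 = 0
Pile 2 (size 47): G(47) = 47 mod 3 = 2
Total Grundy value = XOR of all: 0 XOR 2 = 2

2


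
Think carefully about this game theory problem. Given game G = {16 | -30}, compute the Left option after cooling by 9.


Original game: {16 | -30} (a switch {a | b} with a > b).
Cooling by t (for t below the temperature (a - b)/2 = 23) taxes each move by t: {a | b} cooled by t is {a - t | b + t}.
Cooling amount: t = 9
Cooled Left option: 16 - 9 = 7
Cooled Right option: -30 + 9 = -21
Cooled game: {7 | -21}
Left option = 7

7


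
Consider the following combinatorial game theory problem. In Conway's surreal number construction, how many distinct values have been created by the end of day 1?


Day 0: {|} = 0 is born. Count = 1.
Day n: the number of surreal numbers born by day n is 2^(n+1) - 1.
By day 0: 2^1 - 1 = 1
By day 1: 2^2 - 1 = 3
By day 1: 3 surreal numbers.

3


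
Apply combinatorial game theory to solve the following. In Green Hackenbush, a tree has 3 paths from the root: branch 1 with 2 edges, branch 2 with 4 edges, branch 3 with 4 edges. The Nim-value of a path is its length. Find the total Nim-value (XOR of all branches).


The tree has 3 branches from the ground vertex.
In Green Hackenbush, the Nim-value of a simple path of length k is k.
Branch 1: length 2, Nim-value = 2
Branch 2: length 4, Nim-value = 4
Branch 3: length 4, Nim-value = 4
Total Nim-value = XOR of all branch values:
0 XOR 2 = 2
2 XOR 4 = 6
6 XOR 4 = 2
Nim-value of the tree = 2

2


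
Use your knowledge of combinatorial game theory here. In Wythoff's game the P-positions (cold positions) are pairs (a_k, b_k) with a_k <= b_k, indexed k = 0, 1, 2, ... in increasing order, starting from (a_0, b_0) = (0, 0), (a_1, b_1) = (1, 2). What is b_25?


By Wythoff's theorem, a_k = floor(k * phi) and b_k = floor(k * phi^2) = a_k + k, where phi = (1 + sqrt(5))/2 is the golden ratio.
phi = (1 + sqrt(5))/2 = 1.618034
phi^2 = phi + 1 = 2.618034
k = 25
k * phi^2 = 25 * 2.618034 = 65.450850
b_25 = floor(k * phi^2) = 65 (check: a_25 + k = 40 + 25 = 65)

65


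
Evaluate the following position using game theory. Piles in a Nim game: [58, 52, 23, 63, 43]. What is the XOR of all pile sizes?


We need the XOR (exclusive or) of all pile sizes.
After XOR-ing pile 1 (size 58): 0 XOR 58 = 58
After XOR-ing pile 2 (size 52): 58 XOR 52 = 14
After XOR-ing pile 3 (size 23): 14 XOR 23 = 25
After XOR-ing pile 4 (size 63): 25 XOR 63 = 38
After XOR-ing pile 5 (size 43): 38 XOR 43 = 13
The Nim-value of this position is 13.

13


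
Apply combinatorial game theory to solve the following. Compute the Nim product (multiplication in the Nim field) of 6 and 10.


Nim multiplication is bilinear over XOR: (u XOR v) * w = (u*w) XOR (v*w).
So we split each operand into its bit components and XOR the pairwise Nim products.
6 = 2 + 4 (as XOR of powers of 2).
10 = 2 + 8 (as XOR of powers of 2).
Using the standard Nim-product table on single bits:
  2*2 = 3,   2*4 = 8,   2*8 = 12,
  4*4 = 6,   4*8 = 11,  8*8 = 13,
and  1*x = x (identity), k*l = l*k (commutative).
Pairwise Nim products:
  2 * 2 = 3
  2 * 8 = 12
  4 * 2 = 8
  4 * 8 = 11
XOR them: 3 XOR 12 XOR 8 XOR 11 = 12.
Result: 6 * 10 = 12 (in Nim).

12


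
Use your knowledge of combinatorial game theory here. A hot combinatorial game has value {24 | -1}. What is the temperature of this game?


The game is {24 | -1}, a switch {a | b} with numbers a > b.
Cooling {a | b} by t gives {a - t | b + t}, which stops being hot when a - t = b + t, i.e. at t = (a - b)/2. So the temperature of a switch is (a - b)/2.
Temperature = (Left option - Right option) / 2
= (24 - (-1)) / 2
= 25 / 2
= 25/2

25/2


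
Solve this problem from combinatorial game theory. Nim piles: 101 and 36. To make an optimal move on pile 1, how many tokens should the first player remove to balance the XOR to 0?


Piles: 101 and 36
Current XOR: 101 XOR 36 = 65 (non-zero, so this is an N-position).
To make the XOR zero, we need to find a move that balances the piles.
For pile 1 (size 101): target = 101 XOR 65 = 36
We reduce pile 1 from 101 to 36.
Tokens removed: 101 - 36 = 65
Verification: 36 XOR 36 = 0

65


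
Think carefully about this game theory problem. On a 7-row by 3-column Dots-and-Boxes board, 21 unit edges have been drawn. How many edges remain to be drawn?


Grid: 7 x 3 boxes, i.e. 8 rows and 4 columns of dots.
Horizontal edges: (rows + 1) * cols = 8 * 3 = 24
Vertical edges: rows * (cols + 1) = 7 * 4 = 28
Total edges: 24 + 28 = 52
Edges drawn: 21
Remaining: 52 - 21 = 31

31


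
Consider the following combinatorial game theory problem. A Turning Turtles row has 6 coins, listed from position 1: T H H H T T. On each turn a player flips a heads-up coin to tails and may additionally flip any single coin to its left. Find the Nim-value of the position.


Coins: T H H H T T
Key fact: a single head at position k behaves exactly like a Nim heap of size k (turning it to T and optionally flipping a coin at j < k corresponds to moving the heap from k to j, or to 0), and heads combine as a disjunctive sum (two heads at the same place would cancel, matching j XOR j = 0). So the Nim-value is the XOR of the 1-indexed positions of the heads.
Face-up positions (1-indexed): [2, 3, 4]
XOR 0 with 2: 0 XOR 2 = 2
XOR 2 with 3: 2 XOR 3 = 1
XOR 1 with 4: 1 XOR 4 = 5
Nim-value = 5

5


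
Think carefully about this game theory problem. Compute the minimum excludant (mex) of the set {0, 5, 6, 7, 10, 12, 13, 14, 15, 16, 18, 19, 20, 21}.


Set = {0, 5, 6, 7, 10, 12, 13, 14, 15, 16, 18, 19, 20, 21}
0 is in the set.
1 is NOT in the set. This is the mex.
mex = 1

1


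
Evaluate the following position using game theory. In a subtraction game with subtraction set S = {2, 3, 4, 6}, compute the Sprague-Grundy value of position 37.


The subtraction set is S = {2, 3, 4, 6}.
G(k) = mex{ G(k - s) : s in S, s <= k }. We compute iteratively: G(0) = 0.
G(1) = mex({}) = 0
G(2) = mex({0}) = 1
G(3) = mex({0}) = 1
G(4) = mex({0, 1}) = 2
G(5) = mex({0, 1}) = 2
G(6) = mex({0, 1, 2}) = 3
G(7) = mex({0, 1, 2}) = 3
G(8) = mex({1, 2, 3}) = 0
G(9) = mex({1, 2, 3}) = 0
G(10) = mex({0, 2, 3}) = 1
G(11) = mex({0, 2, 3}) = 1
G(12) = mex({0, 1, 3}) = 2
G(13) = mex({0, 1, 3}) = 2
Observe that G(8)..G(13) = 0, 0, 1, 1, 2, 2 repeats G(0)..G(5) = 0, 0, 1, 1, 2, 2.
For k >= max(S) = 6, G(k) is determined by the previous 6 values G(k-6)..G(k-1); a window of 6 consecutive values has recurred shifted by 8, so by induction G(k + 8) = G(k) for all k >= 0: the sequence is periodic from the start with period 8.
One period: G(0..7) = 0, 0, 1, 1, 2, 2, 3, 3.
37 mod 8 = 5, so G(37) = G(5) = 2.

2


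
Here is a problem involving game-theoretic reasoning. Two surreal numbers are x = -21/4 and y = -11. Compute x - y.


x = -21/4, y = -11
Converting to common denominator: 4
x = -21/4, y = -44/4
x - y = -21/4 - -11 = 23/4

23/4


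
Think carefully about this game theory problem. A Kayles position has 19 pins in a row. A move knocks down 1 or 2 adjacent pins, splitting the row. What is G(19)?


Kayles: a move removes 1 or 2 adjacent pins from a contiguous row.
Removing pins from a row of k leaves two independent rows (a, b) with a + b = k - 1 (one pin) or a + b = k - 2 (two pins); an end removal gives a = 0.
By Sprague-Grundy, G(k) = mex{ G(a) XOR G(b) } over all these splits. G(0) = 0.
G(1): splits (0,0):0^0=0 -> mex({0}) = 1
G(2): splits (0,1):0^1=1 (0,0):0^0=0 -> mex({0, 1}) = 2
G(3): splits (0,2):0^2=2 (1,1):1^1=0 (0,1):0^1=1 -> mex({0, 1, 2}) = 3
G(4): splits (0,3):0^3=3 (1,2):1^2=3 (0,2):0^2=2 (1,1):1^1=0 -> mex({0, 2, 3}) = 1
G(5): splits (0,4):0^1=1 (1,3):1^3=2 (2,2):2^2=0 (0,3):0^3=3 (1,2):1^2=3 -> mex({0, 1, 2, 3}) = 4
G(6) = mex({0, 1, 2, 4}) = 3
G(7) = mex({0, 1, 3, 4, 5}) = 2
G(8) = mex({0, 2, 3, 5, 6}) = 1
G(9) = mex({0, 1, 2, 3, 6, 7}) = 4
G(10) = mex({0, 1, 3, 4, 5, 7}) = 2
G(11) = mex({0, 1, 2, 3, 4, 5}) = 6
G(12) = mex({0, 1, 2, 3, 5, 6, 7}) = 4
G(13) = mex({0, 2, 3, 4, 6, 7}) = 1
G(14) = mex({0, 1, 4, 5, 6, 7}) = 2
G(15) = mex({0, 1, 2, 3, 4, 5, 6}) = 7
G(16) = mex({0, 2, 3, 5, 6, 7}) = 1
G(17) = mex({0, 1, 2, 3, 5, 6, 7}) = 4
G(18) = mex({0, 1, 2, 4, 5, 6}) = 3
G(19) = mex({0, 1, 3, 4, 5, 7}) = 2
Therefore G(19) = 2.

2


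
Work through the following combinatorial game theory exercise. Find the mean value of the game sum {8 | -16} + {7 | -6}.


G1 = {8 | -16}, G2 = {7 | -6}
Each is a switch {a | b} with numbers a > b; its mean value is (a + b)/2, and mean value is additive over game sums: m(G1 + G2) = m(G1) + m(G2).
Mean of G1 = (8 + (-16))/2 = -8/2 = -4
Mean of G2 = (7 + (-6))/2 = 1/2 = 1/2
Mean of G1 + G2 = -4 + 1/2 = -7/2

-7/2


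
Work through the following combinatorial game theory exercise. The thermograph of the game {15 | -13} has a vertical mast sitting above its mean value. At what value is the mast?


Game = {15 | -13}, a switch {a | b} with numbers a > b.
Its thermograph has left wall a - t and right wall b + t, which meet at t = (a - b)/2, where both equal (a + b)/2. So the mast (mean value) is at (a + b)/2.
Mean = (15 + (-13))/2 = 2/2 = 1

1


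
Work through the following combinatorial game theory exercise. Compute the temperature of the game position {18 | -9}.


The game is {18 | -9}, a switch {a | b} with numbers a > b.
Cooling {a | b} by t gives {a - t | b + t}, which stops being hot when a - t = b + t, i.e. at t = (a - b)/2. So the temperature of a switch is (a - b)/2.
Temperature = (Left option - Right option) / 2
= (18 - (-9)) / 2
= 27 / 2
= 27/2

27/2


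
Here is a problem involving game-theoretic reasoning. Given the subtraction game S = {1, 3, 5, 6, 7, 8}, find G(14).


The subtraction set is S = {1, 3, 5, 6, 7, 8}.
G(k) = mex{ G(k - s) : s in S, s <= k }. We compute iteratively: G(0) = 0.
G(1) = mex({0}) = 1
G(2) = mex({1}) = 0
G(3) = mex({0}) = 1
G(4) = mex({1}) = 0
G(5) = mex({0}) = 1
G(6) = mex({0, 1}) = 2
G(7) = mex({0, 1, 2}) = 3
G(8) = mex({0, 1, 3}) = 2
G(9) = mex({0, 1, 2}) = 3
G(10) = mex({0, 1, 3}) = 2
G(11) = mex({0, 1, 2}) = 3
G(12) = mex({0, 1, 2, 3}) = 4
G(13) = mex({1, 2, 3, 4}) = 0
G(14) = mex({0, 2, 3}) = 1
Therefore G(14) = 1.

1


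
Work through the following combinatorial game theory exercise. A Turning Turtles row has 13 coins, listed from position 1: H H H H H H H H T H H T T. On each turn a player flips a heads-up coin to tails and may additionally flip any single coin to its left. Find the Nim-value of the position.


Coins: H H H H H H H H T H H T T
Key fact: a single head at position k behaves exactly like a Nim heap of size k (turning it to T and optionally flipping a coin at j < k corresponds to moving the heap from k to j, or to 0), and heads combine as a disjunctive sum (two heads at the same place would cancel, matching j XOR j = 0). So the Nim-value is the XOR of the 1-indexed positions of the heads.
Face-up positions (1-indexed): [1, 2, 3, 4, 5, 6, 7, 8, 10, 11]
XOR 0 with 1: 0 XOR 1 = 1
XOR 1 with 2: 1 XOR 2 = 3
XOR 3 with 3: 3 XOR 3 = 0
XOR 0 with 4: 0 XOR 4 = 4
XOR 4 with 5: 4 XOR 5 = 1
XOR 1 with 6: 1 XOR 6 = 7
XOR 7 with 7: 7 XOR 7 = 0
XOR 0 with 8: 0 XOR 8 = 8
XOR 8 with 10: 8 XOR 10 = 2
XOR 2 with 11: 2 XOR 11 = 9
Nim-value = 9

9


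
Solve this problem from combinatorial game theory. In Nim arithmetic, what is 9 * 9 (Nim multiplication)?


Nim multiplication is bilinear over XOR: (u XOR v) * w = (u*w) XOR (v*w).
So we split each operand into its bit components and XOR the pairwise Nim products.
9 = 1 + 8 (as XOR of powers of 2).
9 = 1 + 8 (as XOR of powers of 2).
Using the standard Nim-product table on single bits:
  2*2 = 3,   2*4 = 8,   2*8 = 12,
  4*4 = 6,   4*8 = 11,  8*8 = 13,
and  1*x = x (identity), k*l = l*k (commutative).
Pairwise Nim products:
  1 * 1 = 1
  1 * 8 = 8
  8 * 1 = 8
  8 * 8 = 13
XOR them: 1 XOR 8 XOR 8 XOR 13 = 12.
Result: 9 * 9 = 12 (in Nim).

12


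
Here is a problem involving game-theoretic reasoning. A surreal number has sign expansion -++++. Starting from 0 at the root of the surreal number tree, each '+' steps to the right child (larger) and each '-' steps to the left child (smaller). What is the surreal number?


Sign expansion: -++++
Rule: track bounds (lo, hi), initially (-inf, +inf). On '+', the current value becomes lo and we move to the simplest number in (value, hi): value + 1 if hi = +inf, otherwise the midpoint (value + hi)/2. On '-', the current value becomes hi and we move to value - 1 if lo = -inf, otherwise the midpoint (lo + value)/2.
Start at 0.
Step 1: sign = -, move left. Bounds: (-inf, 0). Value = -1
Step 2: sign = +, move right. Bounds: (-1, 0). Value = -1/2
Step 3: sign = +, move right. Bounds: (-1/2, 0). Value = -1/4
Step 4: sign = +, move right. Bounds: (-1/4, 0). Value = -1/8
Step 5: sign = +, move right. Bounds: (-1/8, 0). Value = -1/16
The surreal number with sign expansion -++++ is -1/16.

-1/16


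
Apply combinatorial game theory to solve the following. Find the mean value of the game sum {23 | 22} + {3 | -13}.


G1 = {23 | 22}, G2 = {3 | -13}
Each is a switch {a | b} with numbers a > b; its mean value is (a + b)/2, and mean value is additive over game sums: m(G1 + G2) = m(G1) + m(G2).
Mean of G1 = (23 + (22))/2 = 45/2 = 45/2
Mean of G2 = (3 + (-13))/2 = -10/2 = -5
Mean of G1 + G2 = 45/2 + -5 = 35/2

35/2


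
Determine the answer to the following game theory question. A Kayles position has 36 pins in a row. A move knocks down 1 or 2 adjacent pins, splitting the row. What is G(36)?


Kayles: a move removes 1 or 2 adjacent pins from a contiguous row.
Removing pins from a row of k leaves two independent rows (a, b) with a + b = k - 1 (one pin) or a + b = k - 2 (two pins); an end removal gives a = 0.
By Sprague-Grundy, G(k) = mex{ G(a) XOR G(b) } over all these splits. G(0) = 0.
G(1): splits (0,0):0^0=0 -> mex({0}) = 1
G(2): splits (0,1):0^1=1 (0,0):0^0=0 -> mex({0, 1}) = 2
G(3): splits (0,2):0^2=2 (1,1):1^1=0 (0,1):0^1=1 -> mex({0, 1, 2}) = 3
G(4): splits (0,3):0^3=3 (1,2):1^2=3 (0,2):0^2=2 (1,1):1^1=0 -> mex({0, 2, 3}) = 1
G(5): splits (0,4):0^1=1 (1,3):1^3=2 (2,2):2^2=0 (0,3):0^3=3 (1,2):1^2=3 -> mex({0, 1, 2, 3}) = 4
G(6) = mex({0, 1, 2, 4}) = 3
G(7) = mex({0, 1, 3, 4, 5}) = 2
G(8) = mex({0, 2, 3, 5, 6}) = 1
G(9) = mex({0, 1, 2, 3, 6, 7}) = 4
G(10) = mex({0, 1, 3, 4, 5, 7}) = 2
G(11) = mex({0, 1, 2, 3, 4, 5}) = 6
G(12) = mex({0, 1, 2, 3, 5, 6, 7}) = 4
G(13) = mex({0, 2, 3, 4, 6, 7}) = 1
G(14) = mex({0, 1, 4, 5, 6, 7}) = 2
G(15) = mex({0, 1, 2, 3, 4, 5, 6}) = 7
G(16) = mex({0, 2, 3, 5, 6, 7}) = 1
G(17) = mex({0, 1, 2, 3, 5, 6, 7}) = 4
G(18) = mex({0, 1, 2, 4, 5, 6}) = 3
G(19) = mex({0, 1, 3, 4, 5, 7}) = 2
G(20) = mex({0, 2, 3, 4, 5, 6, 7}) = 1
G(21) = mex({0, 1, 2, 3, 5, 6, 7}) = 4
G(22) = mex({0, 1, 2, 3, 4, 5, 7}) = 6
G(23) = mex({0, 1, 2, 3, 4, 5, 6}) = 7
G(24) = mex({0, 1, 2, 3, 5, 6, 7}) = 4
G(25) = mex({0, 2, 3, 4, 6, 7}) = 1
G(26) = mex({0, 1, 3, 4, 5, 6, 7}) = 2
G(27) = mex({0, 1, 2, 3, 4, 5, 6, 7}) = 8
G(28) = mex({0, 1, 2, 3, 4, 6, 7, 8}) = 5
G(29) = mex({0, 1, 2, 3, 5, 6, 7, 8, 9}) = 4
G(30) = mex({0, 1, 2, 3, 4, 5, 6, 9, 10}) = 7
G(31) = mex({0, 1, 3, 4, 5, 7, 10, 11}) = 2
G(32) = mex({0, 2, 3, 4, 5, 6, 7, 9, 11}) = 1
G(33) = mex({0, 1, 2, 3, 4, 5, 6, 7, 9, 12}) = 8
G(34) = mex({0, 1, 2, 3, 4, 5, 7, 8, 11, 12}) = 6
G(35) = mex({0, 1, 2, 3, 4, 5, 6, 8, 9, 10, 11}) = 7
G(36) = mex({0, 1, 2, 3, 5, 6, 7, 9, 10}) = 4
Therefore G(36) = 4.

4


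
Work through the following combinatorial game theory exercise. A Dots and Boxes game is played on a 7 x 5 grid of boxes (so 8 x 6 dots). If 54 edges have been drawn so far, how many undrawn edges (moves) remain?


Grid: 7 x 5 boxes, i.e. 8 rows and 6 columns of dots.
Horizontal edges: (rows + 1) * cols = 8 * 5 = 40
Vertical edges: rows * (cols + 1) = 7 * 6 = 42
Total edges: 40 + 42 = 82
Edges drawn: 54
Remaining: 82 - 54 = 28

28


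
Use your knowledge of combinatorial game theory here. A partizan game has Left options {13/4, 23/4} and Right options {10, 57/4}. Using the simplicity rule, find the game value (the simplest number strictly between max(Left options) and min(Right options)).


Left options: {13/4, 23/4}, max = 23/4
Right options: {10, 57/4}, min = 10
All options are numbers and max(Left) < min(Right), so by the simplicity theorem the value is the simplest (earliest-born) number strictly between 23/4 and 10.
Integers 6 through 9 all lie strictly between 23/4 and 10.
Among integers, the simplest (lowest birthday = smallest |n|; 0 is born on day 0, +-n on day n) is 6.
No non-integer in the interval can be simpler: if x is a non-integer in the interval, then floor(x) or ceil(x) also lies in the interval (the interval contains an integer), and both are proper prefixes of x's sign expansion, i.e. born earlier. So the game value is 6.
Game value = 6

6


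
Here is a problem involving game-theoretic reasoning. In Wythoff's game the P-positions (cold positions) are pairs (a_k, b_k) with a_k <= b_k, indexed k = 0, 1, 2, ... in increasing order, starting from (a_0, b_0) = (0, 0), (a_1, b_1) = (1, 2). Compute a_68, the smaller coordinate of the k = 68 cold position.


By Wythoff's theorem, a_k = floor(k * phi) and b_k = floor(k * phi^2) = a_k + k, where phi = (1 + sqrt(5))/2 is the golden ratio.
phi = (1 + sqrt(5))/2 = 1.618034
k = 68
k * phi = 68 * 1.618034 = 110.026311
a_68 = floor(k * phi) = 110

110


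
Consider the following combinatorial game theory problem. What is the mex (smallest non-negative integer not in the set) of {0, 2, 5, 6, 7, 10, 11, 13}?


Set = {0, 2, 5, 6, 7, 10, 11, 13}
0 is in the set.
1 is NOT in the set. This is the mex.
mex = 1

1


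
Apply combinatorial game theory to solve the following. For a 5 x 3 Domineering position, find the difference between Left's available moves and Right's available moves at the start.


Board is 5 x 3 (rows x cols).
Left (vertical) placements: (rows-1) * cols = 4 * 3 = 12
Right (horizontal) placements: rows * (cols-1) = 5 * 2 = 10
Advantage = Left - Right = 12 - 10 = 2

2


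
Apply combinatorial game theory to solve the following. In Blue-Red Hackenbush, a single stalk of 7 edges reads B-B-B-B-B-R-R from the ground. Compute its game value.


Edges (from ground): B-B-B-B-B-R-R
By Berlekamp's sign-expansion rule, a Blue-Red Hackenbush stalk has the value of the surreal number whose sign sequence is the edge sequence with B -> + and R -> -.
Sign sequence: +++++--
Trace the sign expansion in the surreal number tree, starting from 0:
Edge 1: B (sign +) -> bounds (0, +inf), value = 1
Edge 2: B (sign +) -> bounds (1, +inf), value = 2
Edge 3: B (sign +) -> bounds (2, +inf), value = 3
Edge 4: B (sign +) -> bounds (3, +inf), value = 4
Edge 5: B (sign +) -> bounds (4, +inf), value = 5
Edge 6: R (sign -) -> bounds (4, 5), value = 9/2
Edge 7: R (sign -) -> bounds (4, 9/2), value = 17/4
Game value = 17/4

17/4


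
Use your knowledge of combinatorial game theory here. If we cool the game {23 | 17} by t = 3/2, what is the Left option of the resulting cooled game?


Original game: {23 | 17} (a switch {a | b} with a > b).
Cooling by t (for t below the temperature (a - b)/2 = 3) taxes each move by t: {a | b} cooled by t is {a - t | b + t}.
Cooling amount: t = 3/2
Cooled Left option: 23 - 3/2 = 43/2
Cooled Right option: 17 + 3/2 = 37/2
Cooled game: {43/2 | 37/2}
Left option = 43/2

43/2


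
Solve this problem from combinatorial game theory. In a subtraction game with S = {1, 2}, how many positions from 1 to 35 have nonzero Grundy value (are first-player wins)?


Subtraction set S = {1, 2}, so G(n) = n mod 3.
G(n) = 0 when n is a multiple of 3.
Multiples of 3 in [1, 35]: 11
N-positions (nonzero Grundy) = 35 - 11 = 24

24


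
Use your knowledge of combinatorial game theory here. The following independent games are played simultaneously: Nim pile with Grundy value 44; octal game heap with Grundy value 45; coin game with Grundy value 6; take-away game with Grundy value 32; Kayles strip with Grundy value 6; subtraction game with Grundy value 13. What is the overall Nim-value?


By the Sprague-Grundy theorem, the Grundy value of a sum of games is the XOR of individual Grundy values.
Nim pile: Grundy value = 44. Running XOR: 0 XOR 44 = 44
octal game heap: Grundy value = 45. Running XOR: 44 XOR 45 = 1
coin game: Grundy value = 6. Running XOR: 1 XOR 6 = 7
take-away game: Grundy value = 32. Running XOR: 7 XOR 32 = 39
Kayles strip: Grundy value = 6. Running XOR: 39 XOR 6 = 33
subtraction game: Grundy value = 13. Running XOR: 33 XOR 13 = 44
The combined Grundy value is 44.

44


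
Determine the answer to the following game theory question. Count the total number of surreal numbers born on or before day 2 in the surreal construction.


Day 0: {|} = 0 is born. Count = 1.
Day n: the number of surreal numbers born by day n is 2^(n+1) - 1.
By day 0: 2^1 - 1 = 1
By day 1: 2^2 - 1 = 3
By day 2: 2^3 - 1 = 7
By day 2: 7 surreal numbers.

7


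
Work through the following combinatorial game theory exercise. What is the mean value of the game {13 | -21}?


Game = {13 | -21}, a switch {a | b} with numbers a > b.
Its thermograph has left wall a - t and right wall b + t, which meet at t = (a - b)/2, where both equal (a + b)/2. So the mast (mean value) is at (a + b)/2.
Mean = (13 + (-21))/2 = -8/2 = -4

-4


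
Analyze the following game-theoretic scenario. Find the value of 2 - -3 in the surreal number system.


x = 2, y = -3
x - y = 2 - -3 = 5

5


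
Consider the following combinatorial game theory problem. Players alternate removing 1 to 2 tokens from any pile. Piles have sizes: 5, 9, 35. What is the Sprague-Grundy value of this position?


Subtraction set: {1, 2}
For this subtraction set, G(n) = n mod 3 (period = max + 1 = 3).
Pile 1 (size 5): G(5) = 5 mod 3 = 2
Pile 2 (size 9): G(9) = 9 mod 3 = 0
Pile 3 (size 35): G(35) = 35 mod 3 = 2
Total Grundy value = XOR of all: 2 XOR 0 XOR 2 = 0

0


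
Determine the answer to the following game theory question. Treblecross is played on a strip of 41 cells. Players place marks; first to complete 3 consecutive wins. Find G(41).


Treblecross: place X on empty cells; 3-in-a-row wins.
Playing within two cells of an existing X lets the opponent win at once, so sensible play treats the cells i-2..i+2 around each X as dead. The player left with no safe cell loses, so this is a normal-play take-away game on strips of safe cells.
Placing X at cell i (0-indexed) of a strip of k safe cells leaves independent strips of sizes max(0, i-2) and max(0, k-i-3). Hence G(k) = mex{ G(max(0,i-2)) XOR G(max(0,k-i-3)) : 0 <= i < k }, with G(0) = 0.
G(1): splits (0,0):0^0=0 -> mex({0}) = 1
G(2): splits (0,0):0^0=0 -> mex({0}) = 1
G(3): splits (0,0):0^0=0 -> mex({0}) = 1
G(4): splits (0,1):0^1=1 (0,0):0^0=0 -> mex({0, 1}) = 2
G(5): splits (0,2):0^1=1 (0,1):0^1=1 (0,0):0^0=0 -> mex({0, 1}) = 2
G(6) = mex({1}) = 0
G(7) = mex({0, 1, 2}) = 3
G(8) = mex({0, 1, 2}) = 3
G(9) = mex({0, 2}) = 1
G(10) = mex({0, 2, 3}) = 1
G(11) = mex({0, 3}) = 1
G(12) = mex({1, 3}) = 0
G(13) = mex({0, 1, 2, 3}) = 4
G(14) = mex({0, 1, 2}) = 3
G(15) = mex({0, 1, 2}) = 3
G(16) = mex({0, 1, 2, 4}) = 3
G(17) = mex({0, 1, 3, 4}) = 2
G(18) = mex({0, 1, 3, 4}) = 2
G(19) = mex({0, 1, 3, 5}) = 2
G(20) = mex({0, 1, 2, 3, 5}) = 4
G(21) = mex({0, 1, 2, 3, 5}) = 4
G(22) = mex({1, 2, 6}) = 0
G(23) = mex({0, 1, 2, 3, 4, 6}) = 5
G(24) = mex({0, 1, 2, 3, 4}) = 5
G(25) = mex({0, 1, 3, 4, 7}) = 2
G(26) = mex({0, 1, 3, 4, 5, 7}) = 2
G(27) = mex({0, 1, 3, 5}) = 2
G(28) = mex({0, 1, 2, 5}) = 3
G(29) = mex({0, 1, 2, 4, 5, 6}) = 3
G(30) = mex({1, 2, 4, 6}) = 0
G(31) = mex({0, 1, 2, 3, 4, 6}) = 5
G(32) = mex({1, 2, 3, 4, 7}) = 0
G(33) = mex({0, 3, 7}) = 1
G(34) = mex({0, 2, 3, 5, 7}) = 1
G(35) = mex({0, 2, 3, 5, 6}) = 1
G(36) = mex({0, 1, 2, 5, 6}) = 3
G(37) = mex({0, 1, 2, 4, 5, 6}) = 3
G(38) = mex({0, 1, 2, 4}) = 3
G(39) = mex({0, 1, 2, 3, 4, 7}) = 5
G(40) = mex({0, 1, 2, 3, 4, 5, 7}) = 6
G(41) = mex({0, 1, 2, 3, 5, 7}) = 4
Therefore G(41) = 4.

4


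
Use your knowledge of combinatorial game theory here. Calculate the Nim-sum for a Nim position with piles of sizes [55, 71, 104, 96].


We need the XOR (exclusive or) of all pile sizes.
After XOR-ing pile 1 (size 55): 0 XOR 55 = 55
After XOR-ing pile 2 (size 71): 55 XOR 71 = 112
After XOR-ing pile 3 (size 104): 112 XOR 104 = 24
After XOR-ing pile 4 (size 96): 24 XOR 96 = 120
The Nim-value of this position is 120.

120


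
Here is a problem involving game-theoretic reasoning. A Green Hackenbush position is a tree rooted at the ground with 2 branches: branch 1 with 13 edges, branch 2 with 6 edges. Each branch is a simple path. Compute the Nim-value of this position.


The tree has 2 branches from the ground vertex.
In Green Hackenbush, the Nim-value of a simple path of length k is k.
Branch 1: length 13, Nim-value = 13
Branch 2: length 6, Nim-value = 6
Total Nim-value = XOR of all branch values:
0 XOR 13 = 13
13 XOR 6 = 11
Nim-value of the tree = 11

11


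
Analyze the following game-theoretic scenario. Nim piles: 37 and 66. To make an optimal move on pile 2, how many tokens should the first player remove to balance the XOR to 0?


Piles: 37 and 66
Current XOR: 37 XOR 66 = 103 (non-zero, so this is an N-position).
To make the XOR zero, we need to find a move that balances the piles.
For pile 2 (size 66): target = 66 XOR 103 = 37
We reduce pile 2 from 66 to 37.
Tokens removed: 66 - 37 = 29
Verification: 37 XOR 37 = 0

29


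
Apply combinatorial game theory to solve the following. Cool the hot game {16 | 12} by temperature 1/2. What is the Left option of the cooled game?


Original game: {16 | 12} (a switch {a | b} with a > b).
Cooling by t (for t below the temperature (a - b)/2 = 2) taxes each move by t: {a | b} cooled by t is {a - t | b + t}.
Cooling amount: t = 1/2
Cooled Left option: 16 - 1/2 = 31/2
Cooled Right option: 12 + 1/2 = 25/2
Cooled game: {31/2 | 25/2}
Left option = 31/2

31/2


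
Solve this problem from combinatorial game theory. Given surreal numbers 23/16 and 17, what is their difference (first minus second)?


x = 23/16, y = 17
Converting to common denominator: 16
x = 23/16, y = 272/16
x - y = 23/16 - 17 = -249/16

-249/16


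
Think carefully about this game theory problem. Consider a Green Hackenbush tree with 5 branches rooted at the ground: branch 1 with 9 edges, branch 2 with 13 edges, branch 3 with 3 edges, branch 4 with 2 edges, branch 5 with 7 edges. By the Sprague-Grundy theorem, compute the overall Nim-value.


The tree has 5 branches from the ground vertex.
In Green Hackenbush, the Nim-value of a simple path of length k is k.
Branch 1: length 9, Nim-value = 9
Branch 2: length 13, Nim-value = 13
Branch 3: length 3, Nim-value = 3
Branch 4: length 2, Nim-value = 2
Branch 5: length 7, Nim-value = 7
Total Nim-value = XOR of all branch values:
0 XOR 9 = 9
9 XOR 13 = 4
4 XOR 3 = 7
7 XOR 2 = 5
5 XOR 7 = 2
Nim-value of the tree = 2

2


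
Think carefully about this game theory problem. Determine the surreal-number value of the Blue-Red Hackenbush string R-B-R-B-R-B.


Edges (from ground): R-B-R-B-R-B
By Berlekamp's sign-expansion rule, a Blue-Red Hackenbush stalk has the value of the surreal number whose sign sequence is the edge sequence with B -> + and R -> -.
Sign sequence: -+-+-+
Trace the sign expansion in the surreal number tree, starting from 0:
Edge 1: R (sign -) -> bounds (-inf, 0), value = -1
Edge 2: B (sign +) -> bounds (-1, 0), value = -1/2
Edge 3: R (sign -) -> bounds (-1, -1/2), value = -3/4
Edge 4: B (sign +) -> bounds (-3/4, -1/2), value = -5/8
Edge 5: R (sign -) -> bounds (-3/4, -5/8), value = -11/16
Edge 6: B (sign +) -> bounds (-11/16, -5/8), value = -21/32
Game value = -21/32

-21/32


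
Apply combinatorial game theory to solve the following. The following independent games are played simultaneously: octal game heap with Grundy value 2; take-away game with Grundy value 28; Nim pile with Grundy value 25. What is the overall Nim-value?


By the Sprague-Grundy theorem, the Grundy value of a sum of games is the XOR of individual Grundy values.
octal game heap: Grundy value = 2. Running XOR: 0 XOR 2 = 2
take-away game: Grundy value = 28. Running XOR: 2 XOR 28 = 30
Nim pile: Grundy value = 25. Running XOR: 30 XOR 25 = 7
The combined Grundy value is 7.

7


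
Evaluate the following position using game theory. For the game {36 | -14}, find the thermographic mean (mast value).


Game = {36 | -14}, a switch {a | b} with numbers a > b.
Its thermograph has left wall a - t and right wall b + t, which meet at t = (a - b)/2, where both equal (a + b)/2. So the mast (mean value) is at (a + b)/2.
Mean = (36 + (-14))/2 = 22/2 = 11

11


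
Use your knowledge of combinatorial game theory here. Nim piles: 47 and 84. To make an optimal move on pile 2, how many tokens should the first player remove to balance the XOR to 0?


Piles: 47 and 84
Current XOR: 47 XOR 84 = 123 (non-zero, so this is an N-position).
To make the XOR zero, we need to find a move that balances the piles.
For pile 2 (size 84): target = 84 XOR 123 = 47
We reduce pile 2 from 84 to 47.
Tokens removed: 84 - 47 = 37
Verification: 47 XOR 47 = 0

37
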